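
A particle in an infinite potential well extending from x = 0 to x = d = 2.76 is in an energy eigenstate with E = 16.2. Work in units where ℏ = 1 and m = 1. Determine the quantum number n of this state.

n = 5

For an infinite well E_n = n²π²ℏ²/(2md²), so n = (d/πℏ)√(2mE).
n = (2.76/π) × √(2 × 1 × 16.2) = 5.001 → n = 5.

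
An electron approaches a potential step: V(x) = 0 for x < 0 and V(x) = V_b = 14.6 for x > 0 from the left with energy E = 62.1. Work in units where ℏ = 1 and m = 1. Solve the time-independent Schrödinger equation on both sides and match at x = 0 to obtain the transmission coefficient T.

T = 0.996

On each side the TISE gives plane waves with k = √(2m(E − V))/ℏ: k₁ = √(2·1·62.1) = 11.14, k₂ = √(2·1·47.5) = 9.747.
Continuity of ψ and ψ′ at the step yields the reflection amplitude r = (k₁ − k₂)/(k₁ + k₂) = 0.06690; thus R = |r|² = 0.004476, T = 0.9955.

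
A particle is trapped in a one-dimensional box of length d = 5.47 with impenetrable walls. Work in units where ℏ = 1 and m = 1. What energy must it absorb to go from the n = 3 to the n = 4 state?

E_n = n²π²ℏ²/(2md²), so ΔE = (4² − 3²) π²ℏ²/(2md²).
ΔE = 7 × π² / (2 × 1 × 5.47²) = 1.154.

ΔE = 1.15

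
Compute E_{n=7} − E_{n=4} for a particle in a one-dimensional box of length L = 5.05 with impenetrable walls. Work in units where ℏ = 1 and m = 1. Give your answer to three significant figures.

ΔE = 6.39

E_n = n²π²ℏ²/(2mL²), so ΔE = (7² − 4²) π²ℏ²/(2mL²).
ΔE = 33 × π² / (2 × 1 × 5.05²) = 6.386.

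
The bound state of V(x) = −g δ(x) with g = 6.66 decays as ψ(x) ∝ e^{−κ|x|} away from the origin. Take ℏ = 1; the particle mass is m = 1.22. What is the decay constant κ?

Integrate −(ℏ²/2m)ψ'' − gδ(x)ψ = Eψ from −ε to +ε: the ψ'' term gives ψ'(0⁺) − ψ'(0⁻) and the δ term gives −(2mg/ℏ²)ψ(0).
With ψ ∝ e^{−κ|x|} this yields −2κ = −2mg/ℏ², so κ = mg/ℏ² = 8.125.

κ = 8.13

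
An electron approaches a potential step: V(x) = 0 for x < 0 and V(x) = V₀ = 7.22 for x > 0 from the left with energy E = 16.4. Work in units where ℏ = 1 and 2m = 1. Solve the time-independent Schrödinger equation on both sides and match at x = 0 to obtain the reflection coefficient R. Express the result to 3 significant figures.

R = 0.0208

The wavenumbers are k₁ = √(2mE)/ℏ = 4.050 on the left and k₂ = √(2m(E − V₀))/ℏ = 3.030 on the right.
Continuity of ψ and ψ′ at the step yields the reflection amplitude r = (k₁ − k₂)/(k₁ + k₂) = 0.1441; thus R = |r|² = 0.02075, T = 0.9792.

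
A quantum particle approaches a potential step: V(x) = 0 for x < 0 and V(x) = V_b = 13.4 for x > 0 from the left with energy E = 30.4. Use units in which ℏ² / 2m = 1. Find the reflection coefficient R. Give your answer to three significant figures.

On each side the TISE gives plane waves with k = √(2m(E − V))/ℏ: k₁ = √(2·½·30.4) = 5.514, k₂ = √(2·½·17) = 4.123.
Matching ψ and ψ′ at x = 0 gives r = (k₁ − k₂)/(k₁ + k₂), so R = r² = 0.02082 and T = 1 − R = 0.9792.

R = 0.0208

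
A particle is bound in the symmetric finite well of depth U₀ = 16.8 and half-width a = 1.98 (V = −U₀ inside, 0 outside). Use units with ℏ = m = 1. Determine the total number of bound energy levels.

N = 8

The dimensionless depth is z₀ = a√(2mU₀)/ℏ = 1.98 × √(33.60) = 11.48.
A new bound state (alternating even/odd) appears each time z₀ passes a multiple of π/2, so N = ⌊2z₀/π⌋ + 1 = ⌊7.307⌋ + 1 = 8.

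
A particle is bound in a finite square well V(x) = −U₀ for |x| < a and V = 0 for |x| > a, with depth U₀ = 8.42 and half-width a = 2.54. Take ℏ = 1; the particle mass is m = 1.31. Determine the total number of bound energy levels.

N = 8

Define the well-strength parameter z₀ = (a/ℏ)√(2mU₀) = 2.54 × √(2·1.31·8.42) = 11.93.
The even/odd transcendental equations gain one root per π/2 in z₀, giving N = 1 + ⌊2z₀/π⌋ = 1 + ⌊7.595⌋ = 8.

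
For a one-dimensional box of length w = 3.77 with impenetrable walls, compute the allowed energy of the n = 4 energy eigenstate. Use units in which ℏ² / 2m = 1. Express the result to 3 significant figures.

Requiring ψ(0) = ψ(w) = 0 quantises k = nπ/w, hence E_n = ℏ²k²/2m = n²π²ℏ²/(2mw²).
E_4 = 4² × π² / (2 × 0.5 × 3.77²) = 11.11.

E = 11.1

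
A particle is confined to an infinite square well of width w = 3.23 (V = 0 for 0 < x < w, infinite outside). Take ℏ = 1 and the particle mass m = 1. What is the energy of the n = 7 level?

E = 23.2

Requiring ψ(0) = ψ(w) = 0 quantises k = nπ/w, hence E_n = ℏ²k²/2m = n²π²ℏ²/(2mw²).
E_7 = 7² × π² / (2 × 1 × 3.23²) = 23.18.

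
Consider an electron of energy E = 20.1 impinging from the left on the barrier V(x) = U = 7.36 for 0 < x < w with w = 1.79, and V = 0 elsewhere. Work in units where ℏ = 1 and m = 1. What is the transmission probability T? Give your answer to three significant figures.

E > U: inside the barrier k₂ = √(2m(E − U))/ℏ = 5.048, k₂w = 9.036.
T = [1 + U² sin²(k₂w) / (4E(E − U))]⁻¹ = 1/1.008 = 0.992.

T = 0.992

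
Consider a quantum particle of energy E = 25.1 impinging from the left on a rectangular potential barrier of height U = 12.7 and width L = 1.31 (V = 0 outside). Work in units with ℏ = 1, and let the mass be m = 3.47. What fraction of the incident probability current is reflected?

Above the barrier the interior wavenumber is k₂ = √(2m(E − U))/ℏ = 9.277, giving phase k₂L = 12.15.
Matching at both interfaces gives T⁻¹ = 1 + U² sin²(k₂L) / [4E(E − U)] = 1.021, hence T = 0.979.
R = 1 − T = 0.0205.

R = 0.0205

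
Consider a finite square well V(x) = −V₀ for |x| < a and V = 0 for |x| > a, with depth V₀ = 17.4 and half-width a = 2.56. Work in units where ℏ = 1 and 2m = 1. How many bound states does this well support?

N = 7

The dimensionless depth is z₀ = a√(2mV₀)/ℏ = 2.56 × √(17.40) = 10.68.
The even/odd transcendental equations gain one root per π/2 in z₀, giving N = 1 + ⌊2z₀/π⌋ = 1 + ⌊6.798⌋ = 7.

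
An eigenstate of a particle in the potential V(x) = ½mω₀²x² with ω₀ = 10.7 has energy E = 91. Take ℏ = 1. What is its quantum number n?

E_n = ℏω₀(n + ½) ⇒ n = E/(ℏω₀) − ½ = 91/10.7 − 0.5 = 8.005 → n = 8.

n = 8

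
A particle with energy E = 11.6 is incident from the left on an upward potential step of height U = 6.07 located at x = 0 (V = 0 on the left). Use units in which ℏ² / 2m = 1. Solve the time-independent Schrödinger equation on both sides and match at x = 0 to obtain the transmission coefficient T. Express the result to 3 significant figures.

T = 0.966

The wavenumbers are k₁ = √(2mE)/ℏ = 3.406 on the left and k₂ = √(2m(E − U))/ℏ = 2.352 on the right.
Continuity of ψ and ψ′ at the step yields the reflection amplitude r = (k₁ − k₂)/(k₁ + k₂) = 0.1831; thus R = |r|² = 0.03353, T = 0.9665.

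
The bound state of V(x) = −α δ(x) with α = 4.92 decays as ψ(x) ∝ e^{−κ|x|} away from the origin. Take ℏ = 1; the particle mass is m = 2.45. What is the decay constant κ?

Integrate −(ℏ²/2m)ψ'' − αδ(x)ψ = Eψ from −ε to +ε: the ψ'' term gives ψ'(0⁺) − ψ'(0⁻) and the δ term gives −(2mα/ℏ²)ψ(0).
With ψ ∝ e^{−κ|x|} this yields −2κ = −2mα/ℏ², so κ = mα/ℏ² = 12.05.

κ = 12.1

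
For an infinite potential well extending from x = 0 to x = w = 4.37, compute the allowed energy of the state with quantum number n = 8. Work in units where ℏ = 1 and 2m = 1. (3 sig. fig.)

E = 33.1

Requiring ψ(0) = ψ(w) = 0 quantises k = nπ/w, hence E_n = ℏ²k²/2m = n²π²ℏ²/(2mw²).
E_8 = 8² × π² / (2 × 0.5 × 4.37²) = 33.08.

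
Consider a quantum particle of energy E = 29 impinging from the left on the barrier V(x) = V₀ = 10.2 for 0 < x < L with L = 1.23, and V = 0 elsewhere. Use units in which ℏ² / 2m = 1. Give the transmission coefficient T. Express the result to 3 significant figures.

T = 0.969

E > V₀: inside the barrier k₂ = √(2m(E − V₀))/ℏ = 4.336, k₂L = 5.333.
Matching at both interfaces gives T⁻¹ = 1 + V₀² sin²(k₂L) / [4E(E − V₀)] = 1.032, hence T = 0.969.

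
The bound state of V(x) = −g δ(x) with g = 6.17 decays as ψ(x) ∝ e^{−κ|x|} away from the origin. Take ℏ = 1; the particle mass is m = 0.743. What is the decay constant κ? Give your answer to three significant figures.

κ = 4.58

Integrating the TISE across x = 0 gives the cusp condition ψ'(0⁺) − ψ'(0⁻) = −(2mg/ℏ²)ψ(0).
With ψ ∝ e^{−κ|x|} this yields −2κ = −2mg/ℏ², so κ = mg/ℏ² = 4.584.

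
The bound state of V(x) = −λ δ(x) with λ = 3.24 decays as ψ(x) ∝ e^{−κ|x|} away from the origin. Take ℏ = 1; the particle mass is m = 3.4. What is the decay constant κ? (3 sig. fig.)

κ = 11.0

Integrate −(ℏ²/2m)ψ'' − λδ(x)ψ = Eψ from −ε to +ε: the ψ'' term gives ψ'(0⁺) − ψ'(0⁻) and the δ term gives −(2mλ/ℏ²)ψ(0).
With ψ ∝ e^{−κ|x|} this yields −2κ = −2mλ/ℏ², so κ = mλ/ℏ² = 11.02.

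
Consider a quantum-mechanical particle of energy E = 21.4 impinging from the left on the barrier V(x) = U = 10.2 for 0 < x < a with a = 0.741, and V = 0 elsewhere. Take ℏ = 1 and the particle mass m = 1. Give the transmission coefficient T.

T = 0.986

E > U: inside the barrier k₂ = √(2m(E − U))/ℏ = 4.733, k₂a = 3.507.
T = [1 + U² sin²(k₂a) / (4E(E − U))]⁻¹ = 1/1.014 = 0.986.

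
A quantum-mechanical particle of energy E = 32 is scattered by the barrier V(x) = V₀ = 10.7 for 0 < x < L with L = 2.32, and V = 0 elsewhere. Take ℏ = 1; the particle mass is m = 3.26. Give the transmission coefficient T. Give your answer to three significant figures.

E > V₀: inside the barrier k₂ = √(2m(E − V₀))/ℏ = 11.78, k₂L = 27.34.
Matching at both interfaces gives T⁻¹ = 1 + V₀² sin²(k₂L) / [4E(E − V₀)] = 1.027, hence T = 0.974.

T = 0.974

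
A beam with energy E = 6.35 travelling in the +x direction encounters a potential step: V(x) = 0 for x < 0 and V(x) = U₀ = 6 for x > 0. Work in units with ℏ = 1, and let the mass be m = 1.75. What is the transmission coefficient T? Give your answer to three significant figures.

T = 0.616

The wavenumbers are k₁ = √(2mE)/ℏ = 4.714 on the left and k₂ = √(2m(E − U₀))/ℏ = 1.107 on the right.
Matching ψ and ψ′ at x = 0 gives r = (k₁ − k₂)/(k₁ + k₂), so R = r² = 0.3841 and T = 1 − R = 0.6159.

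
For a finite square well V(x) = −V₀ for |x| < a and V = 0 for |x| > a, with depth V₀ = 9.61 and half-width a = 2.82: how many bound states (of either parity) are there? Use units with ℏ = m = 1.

N = 8

Define the well-strength parameter z₀ = (a/ℏ)√(2mV₀) = 2.82 × √(2·1·9.61) = 12.36.
A new bound state (alternating even/odd) appears each time z₀ passes a multiple of π/2, so N = ⌊2z₀/π⌋ + 1 = ⌊7.871⌋ + 1 = 8.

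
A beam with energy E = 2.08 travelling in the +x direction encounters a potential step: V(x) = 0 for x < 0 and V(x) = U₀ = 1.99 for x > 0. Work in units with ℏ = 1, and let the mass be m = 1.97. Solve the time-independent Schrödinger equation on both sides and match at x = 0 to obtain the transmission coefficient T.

The wavenumbers are k₁ = √(2mE)/ℏ = 2.863 on the left and k₂ = √(2m(E − U₀))/ℏ = 0.5955 on the right.
Continuity of ψ and ψ′ at the step yields the reflection amplitude r = (k₁ − k₂)/(k₁ + k₂) = 0.6556; thus R = |r|² = 0.4298, T = 0.5702.

T = 0.570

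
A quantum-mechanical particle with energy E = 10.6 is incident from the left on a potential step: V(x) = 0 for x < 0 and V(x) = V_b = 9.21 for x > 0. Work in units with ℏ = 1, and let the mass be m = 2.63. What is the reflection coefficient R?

On each side the TISE gives plane waves with k = √(2m(E − V))/ℏ: k₁ = √(2·2.63·10.6) = 7.467, k₂ = √(2·2.63·1.39) = 2.704.
Continuity of ψ and ψ′ at the step yields the reflection amplitude r = (k₁ − k₂)/(k₁ + k₂) = 0.4683; thus R = |r|² = 0.2193, T = 0.7807.

R = 0.219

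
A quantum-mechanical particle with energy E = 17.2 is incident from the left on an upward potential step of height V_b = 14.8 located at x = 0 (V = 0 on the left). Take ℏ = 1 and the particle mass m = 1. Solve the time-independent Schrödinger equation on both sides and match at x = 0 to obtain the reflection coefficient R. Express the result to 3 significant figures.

R = 0.208

The wavenumbers are k₁ = √(2mE)/ℏ = 5.865 on the left and k₂ = √(2m(E − V_b))/ℏ = 2.191 on the right.
Continuity of ψ and ψ′ at the step yields the reflection amplitude r = (k₁ − k₂)/(k₁ + k₂) = 0.4561; thus R = |r|² = 0.2080, T = 0.7920.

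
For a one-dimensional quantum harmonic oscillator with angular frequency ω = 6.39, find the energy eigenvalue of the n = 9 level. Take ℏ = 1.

E = 60.7

Using E_n = (n + ½)ℏω: E_9 = 9.5 × 6.39 = 60.71.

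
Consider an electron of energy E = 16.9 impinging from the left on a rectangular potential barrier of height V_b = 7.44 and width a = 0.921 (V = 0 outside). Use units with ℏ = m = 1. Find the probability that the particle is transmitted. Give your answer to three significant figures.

T = 0.952

Above the barrier the interior wavenumber is k₂ = √(2m(E − V_b))/ℏ = 4.350, giving phase k₂a = 4.006.
Matching at both interfaces gives T⁻¹ = 1 + V_b² sin²(k₂a) / [4E(E − V_b)] = 1.050, hence T = 0.952.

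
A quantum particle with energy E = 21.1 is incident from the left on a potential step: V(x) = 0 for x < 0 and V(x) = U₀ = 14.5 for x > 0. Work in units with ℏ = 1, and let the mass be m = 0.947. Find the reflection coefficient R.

R = 0.0799

The wavenumbers are k₁ = √(2mE)/ℏ = 6.322 on the left and k₂ = √(2m(E − U₀))/ℏ = 3.536 on the right.
Continuity of ψ and ψ′ at the step yields the reflection amplitude r = (k₁ − k₂)/(k₁ + k₂) = 0.2826; thus R = |r|² = 0.07989, T = 0.9201.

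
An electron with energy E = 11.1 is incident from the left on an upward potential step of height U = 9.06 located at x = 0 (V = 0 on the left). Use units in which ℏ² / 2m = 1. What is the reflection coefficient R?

The wavenumbers are k₁ = √(2mE)/ℏ = 3.332 on the left and k₂ = √(2m(E − U))/ℏ = 1.428 on the right.
Continuity of ψ and ψ′ at the step yields the reflection amplitude r = (k₁ − k₂)/(k₁ + k₂) = 0.3999; thus R = |r|² = 0.1599, T = 0.8401.

R = 0.160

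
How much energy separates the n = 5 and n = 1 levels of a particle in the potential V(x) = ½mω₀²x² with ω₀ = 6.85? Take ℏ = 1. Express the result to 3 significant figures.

E_n = ℏω₀(n + ½), so ΔE = (5 − 1) ℏω₀ = 4 × 6.85 = 27.40.

ΔE = 27.4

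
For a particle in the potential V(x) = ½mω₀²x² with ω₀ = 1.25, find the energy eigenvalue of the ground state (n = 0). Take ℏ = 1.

The oscillator eigenvalues are E_n = ℏω₀(n + ½), so E_0 = 1.25 × 0.5 = 0.6250.

E = 0.625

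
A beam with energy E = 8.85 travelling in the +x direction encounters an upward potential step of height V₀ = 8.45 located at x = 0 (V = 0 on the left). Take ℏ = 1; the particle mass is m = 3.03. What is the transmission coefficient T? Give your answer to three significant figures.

T = 0.578

On each side the TISE gives plane waves with k = √(2m(E − V))/ℏ: k₁ = √(2·3.03·8.85) = 7.323, k₂ = √(2·3.03·0.4) = 1.557.
Continuity of ψ and ψ′ at the step yields the reflection amplitude r = (k₁ − k₂)/(k₁ + k₂) = 0.6494; thus R = |r|² = 0.4217, T = 0.5783.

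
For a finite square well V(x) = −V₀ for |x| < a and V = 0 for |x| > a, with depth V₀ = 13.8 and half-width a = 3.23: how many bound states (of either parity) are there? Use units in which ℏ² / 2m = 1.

N = 8

Define the well-strength parameter z₀ = (a/ℏ)√(2mV₀) = 3.23 × √(2·0.5·13.8) = 12.00.
The even/odd transcendental equations gain one root per π/2 in z₀, giving N = 1 + ⌊2z₀/π⌋ = 1 + ⌊7.639⌋ = 8.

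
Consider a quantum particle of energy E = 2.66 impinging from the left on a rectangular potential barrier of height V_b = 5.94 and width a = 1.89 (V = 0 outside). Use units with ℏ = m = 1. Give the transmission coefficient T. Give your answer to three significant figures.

T = 0.000247

E < V_b: inside the barrier ψ ∝ e^{±κx} with κ = √(2m(V_b − E))/ℏ = 2.561.
κa = 4.841, sinh(κa) = 63.28.
Matching ψ, ψ′ at both faces gives T = [1 + V_b² sinh²(κa) / (4E(V_b − E))]⁻¹ = 1/4049 = 0.000247.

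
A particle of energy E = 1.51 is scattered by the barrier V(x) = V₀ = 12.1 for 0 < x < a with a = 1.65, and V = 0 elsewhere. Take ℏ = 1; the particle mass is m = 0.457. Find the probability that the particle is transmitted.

E < V₀: inside the barrier ψ ∝ e^{±κx} with κ = √(2m(V₀ − E))/ℏ = 3.111.
κa = 5.133, sinh(κa) = 84.79.
Matching ψ, ψ′ at both faces gives T = [1 + V₀² sinh²(κa) / (4E(V₀ − E))]⁻¹ = 1/16460 = 0.0000608.

T = 0.0000608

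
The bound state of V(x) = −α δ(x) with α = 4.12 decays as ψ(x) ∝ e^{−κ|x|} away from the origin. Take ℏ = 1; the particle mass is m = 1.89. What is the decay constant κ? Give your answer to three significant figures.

Integrate −(ℏ²/2m)ψ'' − αδ(x)ψ = Eψ from −ε to +ε: the ψ'' term gives ψ'(0⁺) − ψ'(0⁻) and the δ term gives −(2mα/ℏ²)ψ(0).
With ψ ∝ e^{−κ|x|} this yields −2κ = −2mα/ℏ², so κ = mα/ℏ² = 7.787.

κ = 7.79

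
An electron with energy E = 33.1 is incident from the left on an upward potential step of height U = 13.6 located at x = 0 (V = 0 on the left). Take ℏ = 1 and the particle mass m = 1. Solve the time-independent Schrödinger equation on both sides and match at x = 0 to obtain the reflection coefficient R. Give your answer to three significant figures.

R = 0.0173

On each side the TISE gives plane waves with k = √(2m(E − V))/ℏ: k₁ = √(2·1·33.1) = 8.136, k₂ = √(2·1·19.5) = 6.245.
Continuity of ψ and ψ′ at the step yields the reflection amplitude r = (k₁ − k₂)/(k₁ + k₂) = 0.1315; thus R = |r|² = 0.01730, T = 0.9827.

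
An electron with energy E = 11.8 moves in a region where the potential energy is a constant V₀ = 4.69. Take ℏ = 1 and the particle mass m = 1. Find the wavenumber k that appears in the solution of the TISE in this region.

k = 3.77

With E > V₀ the solution is oscillatory, ψ ∝ e^{±ikx} with k = √(2m(E − V₀))/ℏ.
k = √(2 × 1 × 7.11) = 3.771.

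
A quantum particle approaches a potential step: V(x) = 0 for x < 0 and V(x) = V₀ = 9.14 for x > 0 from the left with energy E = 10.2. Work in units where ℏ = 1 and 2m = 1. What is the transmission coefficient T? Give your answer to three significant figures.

On each side the TISE gives plane waves with k = √(2m(E − V))/ℏ: k₁ = √(2·½·10.2) = 3.194, k₂ = √(2·½·1.06) = 1.030.
Matching ψ and ψ′ at x = 0 gives r = (k₁ − k₂)/(k₁ + k₂), so R = r² = 0.2626 and T = 1 − R = 0.7374.

T = 0.737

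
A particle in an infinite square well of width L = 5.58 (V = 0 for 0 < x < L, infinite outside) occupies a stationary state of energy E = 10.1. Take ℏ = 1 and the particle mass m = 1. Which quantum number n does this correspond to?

n = 8

From E_n = n²π²ℏ²/(2mL²) invert to n = √(2mL²E)/(πℏ).
n = (5.58/π) × √(2 × 1 × 10.1) = 7.983 → n = 8.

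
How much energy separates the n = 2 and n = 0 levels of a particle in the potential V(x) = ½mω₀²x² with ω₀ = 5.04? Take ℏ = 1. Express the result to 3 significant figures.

ΔE = 10.1

E_n = ℏω₀(n + ½), so ΔE = (2 − 0) ℏω₀ = 2 × 5.04 = 10.08.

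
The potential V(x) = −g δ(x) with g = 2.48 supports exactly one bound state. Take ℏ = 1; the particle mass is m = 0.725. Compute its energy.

For x ≠ 0 the bound state is ψ ∝ e^{−κ|x|}; integrating the TISE across the delta gives the cusp condition 2κ = 2mg/ℏ², so κ = 1.798.
Then E = −ℏ²κ²/(2m) = −mg²/(2ℏ²) = -2.230.

E = -2.23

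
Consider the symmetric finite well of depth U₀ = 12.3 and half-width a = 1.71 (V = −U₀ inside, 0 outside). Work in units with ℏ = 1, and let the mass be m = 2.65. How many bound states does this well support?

The dimensionless depth is z₀ = a√(2mU₀)/ℏ = 1.71 × √(65.19) = 13.81.
A new bound state (alternating even/odd) appears each time z₀ passes a multiple of π/2, so N = ⌊2z₀/π⌋ + 1 = ⌊8.790⌋ + 1 = 9.

N = 9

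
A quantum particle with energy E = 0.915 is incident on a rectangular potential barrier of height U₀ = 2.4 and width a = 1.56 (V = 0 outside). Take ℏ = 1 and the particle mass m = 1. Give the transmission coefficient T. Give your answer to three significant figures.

Since E < U₀ the interior solution is evanescent with decay constant κ = √(2m(U₀ − E))/ℏ = 1.723.
κa = 2.688, sinh(κa) = 7.320.
The exact tunnelling result is T⁻¹ = 1 + U₀² sinh²(κa) / [4E(U₀ − E)] = 57.79, so T = 0.0173.

T = 0.0173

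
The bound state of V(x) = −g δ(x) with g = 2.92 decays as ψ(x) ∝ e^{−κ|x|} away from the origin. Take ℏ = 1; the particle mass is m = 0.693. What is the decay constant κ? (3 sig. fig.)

Integrate −(ℏ²/2m)ψ'' − gδ(x)ψ = Eψ from −ε to +ε: the ψ'' term gives ψ'(0⁺) − ψ'(0⁻) and the δ term gives −(2mg/ℏ²)ψ(0).
With ψ ∝ e^{−κ|x|} this yields −2κ = −2mg/ℏ², so κ = mg/ℏ² = 2.024.

κ = 2.02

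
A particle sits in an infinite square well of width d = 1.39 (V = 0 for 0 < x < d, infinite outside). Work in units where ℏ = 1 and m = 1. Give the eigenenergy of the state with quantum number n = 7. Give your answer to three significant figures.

Requiring ψ(0) = ψ(d) = 0 quantises k = nπ/d, hence E_n = ℏ²k²/2m = n²π²ℏ²/(2md²).
E_7 = 7² × π² / (2 × 1 × 1.39²) = 125.2.

E = 125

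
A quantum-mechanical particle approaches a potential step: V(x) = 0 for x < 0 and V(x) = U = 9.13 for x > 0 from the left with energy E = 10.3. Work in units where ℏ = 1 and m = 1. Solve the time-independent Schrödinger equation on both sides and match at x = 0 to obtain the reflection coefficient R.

On each side the TISE gives plane waves with k = √(2m(E − V))/ℏ: k₁ = √(2·1·10.3) = 4.539, k₂ = √(2·1·1.17) = 1.530.
Matching ψ and ψ′ at x = 0 gives r = (k₁ − k₂)/(k₁ + k₂), so R = r² = 0.2459 and T = 1 − R = 0.7541.

R = 0.246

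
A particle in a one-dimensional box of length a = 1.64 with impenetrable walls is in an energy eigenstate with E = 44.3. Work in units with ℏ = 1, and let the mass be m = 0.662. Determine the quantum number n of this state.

n = 4

For an infinite well E_n = n²π²ℏ²/(2ma²), so n = (a/πℏ)√(2mE).
n = (1.64/π) × √(2 × 0.662 × 44.3) = 3.998 → n = 4.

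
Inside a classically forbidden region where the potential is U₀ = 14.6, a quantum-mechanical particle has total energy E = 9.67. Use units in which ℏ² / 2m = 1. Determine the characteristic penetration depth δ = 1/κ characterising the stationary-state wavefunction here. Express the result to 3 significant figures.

δ = 0.450

Since E < U₀ the TISE in this region is ψ'' = κ²ψ with κ = √(2m(U₀ − E))/ℏ.
κ = √(2 × 0.5 × 4.93) = 2.220. The penetration depth is δ = 1/κ = 0.450.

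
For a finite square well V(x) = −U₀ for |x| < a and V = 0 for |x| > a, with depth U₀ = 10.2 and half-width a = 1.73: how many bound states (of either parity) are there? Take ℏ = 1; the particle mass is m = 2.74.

Define the well-strength parameter z₀ = (a/ℏ)√(2mU₀) = 1.73 × √(2·2.74·10.2) = 12.93.
A new bound state (alternating even/odd) appears each time z₀ passes a multiple of π/2, so N = ⌊2z₀/π⌋ + 1 = ⌊8.234⌋ + 1 = 9.

N = 9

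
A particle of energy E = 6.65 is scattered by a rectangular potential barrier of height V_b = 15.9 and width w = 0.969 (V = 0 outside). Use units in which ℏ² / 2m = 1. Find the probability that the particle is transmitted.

T = 0.0107

Since E < V_b the interior solution is evanescent with decay constant κ = √(2m(V_b − E))/ℏ = 3.041.
κw = 2.947, sinh(κw) = 9.499.
The exact tunnelling result is T⁻¹ = 1 + V_b² sinh²(κw) / [4E(V_b − E)] = 93.71, so T = 0.0107.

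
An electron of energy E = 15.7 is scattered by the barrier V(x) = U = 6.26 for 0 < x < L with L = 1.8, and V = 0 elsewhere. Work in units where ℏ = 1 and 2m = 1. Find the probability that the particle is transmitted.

Above the barrier the interior wavenumber is k₂ = √(2m(E − U))/ℏ = 3.072, giving phase k₂L = 5.530.
T = [1 + U² sin²(k₂L) / (4E(E − U))]⁻¹ = 1/1.031 = 0.970.

T = 0.970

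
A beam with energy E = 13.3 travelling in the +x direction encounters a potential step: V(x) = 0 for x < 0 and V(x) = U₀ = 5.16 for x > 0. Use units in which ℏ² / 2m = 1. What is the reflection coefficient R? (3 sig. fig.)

R = 0.0149

On each side the TISE gives plane waves with k = √(2m(E − V))/ℏ: k₁ = √(2·½·13.3) = 3.647, k₂ = √(2·½·8.14) = 2.853.
Continuity of ψ and ψ′ at the step yields the reflection amplitude r = (k₁ − k₂)/(k₁ + k₂) = 0.1221; thus R = |r|² = 0.01492, T = 0.9851.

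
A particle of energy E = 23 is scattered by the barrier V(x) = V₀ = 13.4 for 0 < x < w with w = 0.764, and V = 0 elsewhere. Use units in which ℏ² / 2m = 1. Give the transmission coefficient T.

E > V₀: inside the barrier k₂ = √(2m(E − V₀))/ℏ = 3.098, k₂w = 2.367.
Matching at both interfaces gives T⁻¹ = 1 + V₀² sin²(k₂w) / [4E(E − V₀)] = 1.099, hence T = 0.910.

T = 0.910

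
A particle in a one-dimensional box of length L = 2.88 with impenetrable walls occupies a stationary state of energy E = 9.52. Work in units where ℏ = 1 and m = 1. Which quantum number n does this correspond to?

From E_n = n²π²ℏ²/(2mL²) invert to n = √(2mL²E)/(πℏ).
n = (2.88/π) × √(2 × 1 × 9.52) = 4.000 → n = 4.

n = 4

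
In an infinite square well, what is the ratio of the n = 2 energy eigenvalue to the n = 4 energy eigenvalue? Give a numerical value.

0.25

Since E_n ∝ n², the ratio is (2/4)² = 0.25.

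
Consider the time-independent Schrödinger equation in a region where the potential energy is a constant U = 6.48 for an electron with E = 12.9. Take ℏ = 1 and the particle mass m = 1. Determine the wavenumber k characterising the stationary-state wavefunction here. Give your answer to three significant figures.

With E > U the solution is oscillatory, ψ ∝ e^{±ikx} with k = √(2m(E − U))/ℏ.
k = √(2 × 1 × 6.42) = 3.583.

k = 3.58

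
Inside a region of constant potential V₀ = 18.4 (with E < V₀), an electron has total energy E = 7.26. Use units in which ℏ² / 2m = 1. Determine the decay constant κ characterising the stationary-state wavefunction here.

Since E < V₀ the TISE in this region is ψ'' = κ²ψ with κ = √(2m(V₀ − E))/ℏ.
κ = √(2 × 0.5 × 11.14) = 3.338.

κ = 3.34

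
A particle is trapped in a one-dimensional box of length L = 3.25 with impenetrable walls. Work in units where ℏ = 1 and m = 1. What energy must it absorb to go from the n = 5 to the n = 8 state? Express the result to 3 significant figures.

E_n = n²π²ℏ²/(2mL²), so ΔE = (8² − 5²) π²ℏ²/(2mL²).
ΔE = 39 × π² / (2 × 1 × 3.25²) = 18.22.

ΔE = 18.2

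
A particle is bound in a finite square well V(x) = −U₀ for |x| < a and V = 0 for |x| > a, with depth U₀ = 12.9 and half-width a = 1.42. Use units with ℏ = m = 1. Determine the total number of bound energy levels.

The dimensionless depth is z₀ = a√(2mU₀)/ℏ = 1.42 × √(25.80) = 7.213.
A new bound state (alternating even/odd) appears each time z₀ passes a multiple of π/2, so N = ⌊2z₀/π⌋ + 1 = ⌊4.592⌋ + 1 = 5.

N = 5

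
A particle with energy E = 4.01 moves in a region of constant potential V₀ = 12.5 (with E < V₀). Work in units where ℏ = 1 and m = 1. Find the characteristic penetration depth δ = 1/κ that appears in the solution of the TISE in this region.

Since E < V₀ the TISE in this region is ψ'' = κ²ψ with κ = √(2m(V₀ − E))/ℏ.
κ = √(2 × 1 × 8.49) = 4.121. The penetration depth is δ = 1/κ = 0.243.

δ = 0.243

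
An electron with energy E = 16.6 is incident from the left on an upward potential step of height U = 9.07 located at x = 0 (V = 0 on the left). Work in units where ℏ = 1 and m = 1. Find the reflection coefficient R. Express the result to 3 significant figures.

The wavenumbers are k₁ = √(2mE)/ℏ = 5.762 on the left and k₂ = √(2m(E − U))/ℏ = 3.881 on the right.
Matching ψ and ψ′ at x = 0 gives r = (k₁ − k₂)/(k₁ + k₂), so R = r² = 0.03806 and T = 1 − R = 0.9619.

R = 0.0381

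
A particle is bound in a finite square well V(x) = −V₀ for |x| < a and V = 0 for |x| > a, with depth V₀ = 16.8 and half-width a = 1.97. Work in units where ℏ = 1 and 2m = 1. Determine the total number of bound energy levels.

Define the well-strength parameter z₀ = (a/ℏ)√(2mV₀) = 1.97 × √(2·0.5·16.8) = 8.075.
A new bound state (alternating even/odd) appears each time z₀ passes a multiple of π/2, so N = ⌊2z₀/π⌋ + 1 = ⌊5.140⌋ + 1 = 6.

N = 6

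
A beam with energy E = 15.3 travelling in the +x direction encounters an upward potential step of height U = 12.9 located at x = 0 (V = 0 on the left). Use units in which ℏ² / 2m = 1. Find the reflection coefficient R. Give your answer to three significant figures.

On each side the TISE gives plane waves with k = √(2m(E − V))/ℏ: k₁ = √(2·½·15.3) = 3.912, k₂ = √(2·½·2.4) = 1.549.
Continuity of ψ and ψ′ at the step yields the reflection amplitude r = (k₁ − k₂)/(k₁ + k₂) = 0.4326; thus R = |r|² = 0.1871, T = 0.8129.

R = 0.187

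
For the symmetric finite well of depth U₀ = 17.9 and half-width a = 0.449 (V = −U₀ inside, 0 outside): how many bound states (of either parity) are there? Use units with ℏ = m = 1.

Define the well-strength parameter z₀ = (a/ℏ)√(2mU₀) = 0.449 × √(2·1·17.9) = 2.687.
The even/odd transcendental equations gain one root per π/2 in z₀, giving N = 1 + ⌊2z₀/π⌋ = 1 + ⌊1.710⌋ = 2.

N = 2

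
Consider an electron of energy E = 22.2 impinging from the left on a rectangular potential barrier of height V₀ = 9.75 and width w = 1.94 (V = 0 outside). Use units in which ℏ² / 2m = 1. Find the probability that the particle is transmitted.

Above the barrier the interior wavenumber is k₂ = √(2m(E − V₀))/ℏ = 3.528, giving phase k₂w = 6.845.
Matching at both interfaces gives T⁻¹ = 1 + V₀² sin²(k₂w) / [4E(E − V₀)] = 1.024, hence T = 0.976.

T = 0.976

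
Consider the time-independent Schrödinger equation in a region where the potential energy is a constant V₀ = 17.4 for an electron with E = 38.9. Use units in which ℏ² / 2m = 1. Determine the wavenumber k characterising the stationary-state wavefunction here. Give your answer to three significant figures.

k = 4.64

With E > V₀ the solution is oscillatory, ψ ∝ e^{±ikx} with k = √(2m(E − V₀))/ℏ.
k = √(2 × 0.5 × 21.5) = 4.637.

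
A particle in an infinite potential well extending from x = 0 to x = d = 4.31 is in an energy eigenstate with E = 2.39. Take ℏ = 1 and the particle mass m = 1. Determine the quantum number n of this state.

For an infinite well E_n = n²π²ℏ²/(2md²), so n = (d/πℏ)√(2mE).
n = (4.31/π) × √(2 × 1 × 2.39) = 2.999 → n = 3.

n = 3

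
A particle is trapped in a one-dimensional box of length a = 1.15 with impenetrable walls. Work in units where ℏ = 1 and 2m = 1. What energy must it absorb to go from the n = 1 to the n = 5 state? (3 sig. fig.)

ΔE = 179

E_n = n²π²ℏ²/(2ma²), so ΔE = (5² − 1²) π²ℏ²/(2ma²).
ΔE = 24 × π² / (2 × 0.5 × 1.15²) = 179.1.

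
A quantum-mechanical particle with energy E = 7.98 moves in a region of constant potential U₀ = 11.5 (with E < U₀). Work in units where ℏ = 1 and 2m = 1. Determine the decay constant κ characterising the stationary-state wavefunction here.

κ = 1.88

Since E < U₀ the TISE in this region is ψ'' = κ²ψ with κ = √(2m(U₀ − E))/ℏ.
κ = √(2 × 0.5 × 3.52) = 1.876.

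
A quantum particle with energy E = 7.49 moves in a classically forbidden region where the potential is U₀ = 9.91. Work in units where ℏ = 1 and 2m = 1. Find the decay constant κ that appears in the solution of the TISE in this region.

κ = 1.56

Since E < U₀ the TISE in this region is ψ'' = κ²ψ with κ = √(2m(U₀ − E))/ℏ.
κ = √(2 × 0.5 × 2.42) = 1.556.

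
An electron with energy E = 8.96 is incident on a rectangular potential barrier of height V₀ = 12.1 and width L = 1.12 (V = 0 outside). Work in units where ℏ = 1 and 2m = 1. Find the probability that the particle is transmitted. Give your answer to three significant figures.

Since E < V₀ the interior solution is evanescent with decay constant κ = √(2m(V₀ − E))/ℏ = 1.772.
κL = 1.985, sinh(κL) = 3.570.
The exact tunnelling result is T⁻¹ = 1 + V₀² sinh²(κL) / [4E(V₀ − E)] = 17.58, so T = 0.0569.

T = 0.0569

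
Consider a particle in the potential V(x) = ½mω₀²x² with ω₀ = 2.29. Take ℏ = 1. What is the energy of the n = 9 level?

E = 21.8

The oscillator eigenvalues are E_n = ℏω₀(n + ½), so E_9 = 2.29 × 9.5 = 21.76.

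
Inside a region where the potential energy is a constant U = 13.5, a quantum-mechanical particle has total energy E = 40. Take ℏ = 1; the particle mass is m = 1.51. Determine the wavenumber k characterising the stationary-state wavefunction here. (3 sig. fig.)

k = 8.95

With E > U the solution is oscillatory, ψ ∝ e^{±ikx} with k = √(2m(E − U))/ℏ.
k = √(2 × 1.51 × 26.5) = 8.946.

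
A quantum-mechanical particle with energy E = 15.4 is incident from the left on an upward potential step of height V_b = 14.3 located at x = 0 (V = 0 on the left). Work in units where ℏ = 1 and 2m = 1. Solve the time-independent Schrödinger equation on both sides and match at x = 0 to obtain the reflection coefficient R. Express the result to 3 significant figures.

R = 0.334

On each side the TISE gives plane waves with k = √(2m(E − V))/ℏ: k₁ = √(2·½·15.4) = 3.924, k₂ = √(2·½·1.1) = 1.049.
Continuity of ψ and ψ′ at the step yields the reflection amplitude r = (k₁ − k₂)/(k₁ + k₂) = 0.5782; thus R = |r|² = 0.3343, T = 0.6657.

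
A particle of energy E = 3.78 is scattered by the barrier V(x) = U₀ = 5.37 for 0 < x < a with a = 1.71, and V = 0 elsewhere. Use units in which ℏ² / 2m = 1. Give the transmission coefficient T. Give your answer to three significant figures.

E < U₀: inside the barrier ψ ∝ e^{±κx} with κ = √(2m(U₀ − E))/ℏ = 1.261.
κa = 2.156, sinh(κa) = 4.261.
Matching ψ, ψ′ at both faces gives T = [1 + U₀² sinh²(κa) / (4E(U₀ − E))]⁻¹ = 1/22.78 = 0.0439.

T = 0.0439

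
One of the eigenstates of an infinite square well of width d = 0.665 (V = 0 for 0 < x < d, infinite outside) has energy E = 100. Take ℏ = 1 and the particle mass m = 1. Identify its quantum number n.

From E_n = n²π²ℏ²/(2md²) invert to n = √(2md²E)/(πℏ).
n = (0.665/π) × √(2 × 1 × 100) = 2.994 → n = 3.

n = 3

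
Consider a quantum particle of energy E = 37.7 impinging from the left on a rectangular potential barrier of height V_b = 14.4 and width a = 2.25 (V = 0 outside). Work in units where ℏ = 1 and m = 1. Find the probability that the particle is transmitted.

E > V_b: inside the barrier k₂ = √(2m(E − V_b))/ℏ = 6.826, k₂a = 15.36.
Matching at both interfaces gives T⁻¹ = 1 + V_b² sin²(k₂a) / [4E(E − V_b)] = 1.007, hence T = 0.993.

T = 0.993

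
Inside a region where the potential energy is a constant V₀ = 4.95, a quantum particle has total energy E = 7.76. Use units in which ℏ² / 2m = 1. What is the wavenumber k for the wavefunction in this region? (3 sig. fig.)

k = 1.68

With E > V₀ the solution is oscillatory, ψ ∝ e^{±ikx} with k = √(2m(E − V₀))/ℏ.
k = √(2 × 0.5 × 2.81) = 1.676.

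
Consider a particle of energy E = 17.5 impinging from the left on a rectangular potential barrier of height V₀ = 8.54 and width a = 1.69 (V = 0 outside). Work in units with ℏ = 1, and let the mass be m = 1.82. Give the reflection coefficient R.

R = 0.00584

Above the barrier the interior wavenumber is k₂ = √(2m(E − V₀))/ℏ = 5.711, giving phase k₂a = 9.651.
Matching at both interfaces gives T⁻¹ = 1 + V₀² sin²(k₂a) / [4E(E − V₀)] = 1.006, hence T = 0.994.
R = 1 − T = 0.00584.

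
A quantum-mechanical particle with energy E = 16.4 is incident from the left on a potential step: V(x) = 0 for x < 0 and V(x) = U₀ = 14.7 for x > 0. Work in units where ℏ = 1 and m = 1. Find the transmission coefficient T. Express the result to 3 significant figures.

On each side the TISE gives plane waves with k = √(2m(E − V))/ℏ: k₁ = √(2·1·16.4) = 5.727, k₂ = √(2·1·1.7) = 1.844.
Continuity of ψ and ψ′ at the step yields the reflection amplitude r = (k₁ − k₂)/(k₁ + k₂) = 0.5129; thus R = |r|² = 0.2631, T = 0.7369.

T = 0.737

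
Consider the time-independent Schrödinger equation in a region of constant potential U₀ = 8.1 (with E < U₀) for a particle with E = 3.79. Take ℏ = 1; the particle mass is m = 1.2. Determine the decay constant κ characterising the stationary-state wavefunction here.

Since E < U₀ the TISE in this region is ψ'' = κ²ψ with κ = √(2m(U₀ − E))/ℏ.
κ = √(2 × 1.2 × 4.31) = 3.216.

κ = 3.22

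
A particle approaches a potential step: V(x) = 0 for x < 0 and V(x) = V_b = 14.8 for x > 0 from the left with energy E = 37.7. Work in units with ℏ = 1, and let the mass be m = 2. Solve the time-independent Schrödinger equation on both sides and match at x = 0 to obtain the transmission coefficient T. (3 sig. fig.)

T = 0.985

On each side the TISE gives plane waves with k = √(2m(E − V))/ℏ: k₁ = √(2·2·37.7) = 12.28, k₂ = √(2·2·22.9) = 9.571.
Matching ψ and ψ′ at x = 0 gives r = (k₁ − k₂)/(k₁ + k₂), so R = r² = 0.01537 and T = 1 − R = 0.9846.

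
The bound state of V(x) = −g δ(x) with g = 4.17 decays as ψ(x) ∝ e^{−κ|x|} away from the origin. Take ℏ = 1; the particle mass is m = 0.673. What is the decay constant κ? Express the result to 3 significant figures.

Integrate −(ℏ²/2m)ψ'' − gδ(x)ψ = Eψ from −ε to +ε: the ψ'' term gives ψ'(0⁺) − ψ'(0⁻) and the δ term gives −(2mg/ℏ²)ψ(0).
With ψ ∝ e^{−κ|x|} this yields −2κ = −2mg/ℏ², so κ = mg/ℏ² = 2.806.

κ = 2.81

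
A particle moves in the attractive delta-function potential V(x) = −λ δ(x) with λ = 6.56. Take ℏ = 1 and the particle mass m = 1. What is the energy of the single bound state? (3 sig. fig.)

The bound state is ψ(x) = √κ e^{−κ|x|}. The derivative jump ψ'(0⁺) − ψ'(0⁻) = −(2mλ/ℏ²)ψ(0) fixes κ = mλ/ℏ² = 6.560.
Then E = −ℏ²κ²/(2m) = −mλ²/(2ℏ²) = -21.52.

E = -21.5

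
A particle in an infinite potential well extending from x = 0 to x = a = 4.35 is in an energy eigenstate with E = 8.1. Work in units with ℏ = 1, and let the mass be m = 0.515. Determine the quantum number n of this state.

n = 4

For an infinite well E_n = n²π²ℏ²/(2ma²), so n = (a/πℏ)√(2mE).
n = (4.35/π) × √(2 × 0.515 × 8.1) = 3.999 → n = 4.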